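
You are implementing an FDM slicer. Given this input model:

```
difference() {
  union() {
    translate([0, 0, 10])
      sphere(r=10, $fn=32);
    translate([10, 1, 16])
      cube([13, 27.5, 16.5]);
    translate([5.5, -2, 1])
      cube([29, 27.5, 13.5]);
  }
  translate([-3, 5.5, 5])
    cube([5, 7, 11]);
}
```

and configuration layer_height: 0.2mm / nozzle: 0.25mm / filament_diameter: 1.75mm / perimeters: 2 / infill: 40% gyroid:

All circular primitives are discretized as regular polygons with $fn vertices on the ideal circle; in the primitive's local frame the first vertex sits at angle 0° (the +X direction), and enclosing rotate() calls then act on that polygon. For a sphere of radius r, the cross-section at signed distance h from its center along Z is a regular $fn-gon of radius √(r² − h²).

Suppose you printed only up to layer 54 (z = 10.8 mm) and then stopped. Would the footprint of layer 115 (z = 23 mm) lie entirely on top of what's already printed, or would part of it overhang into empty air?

part overhangs

Compare the two slices. At z = 10.8: the sphere: section is a regular 32-gon, circumradius = √(r²−h²) = √(10²−0.8²) = 9.968 (area = (32/2)·9.968²·sin(360°/32) = 310.15 mm²); the cube at (10, 1) is not intersected at this z (z outside [16, 32.5]); the cube at (5.5, -2) is present — its section is the full 29×27.5 rectangle (area 797.50 mm²); Combining (union): the regions partially overlap — summed areas 1107.65 mm² minus the doubly-counted overlap 34.56 mm² gives 1073.08 mm² — area = 1073.08 mm²; the cube at (-3, 5.5) is present — its section is the full 5×7 rectangle (area 35.00 mm²); After the difference (first − rest): starting from the result so far (1073.08 mm²), the 5×7 cube at (-3, 5.5) partially overlaps it — only the 21.59 mm² overlap (of its 35.00 mm²) is removed, clipping the outline — area = 1051.50 mm². At z = 23: the sphere is absent (|z−center|=13.000 > r=10); the cube at (10, 1) (footprint 13×27.5) is included at this height (area 357.50 mm²); the cube at (5.5, -2) is absent (z outside [1, 14.5]); Taking the union: only the 13×27.5 cube at (10, 1) is present, so the union is just that shape — area = 357.50 mm²; the cube at (-3, 5.5) is absent (z outside [5, 16]); After the difference (first − rest): none of the subtracted shapes is present at this height, so that combined region is unchanged — area = 357.50 mm². Checking containment: at z = 23 the cross-section extends beyond the z = 10.8 cross-section by about 39.00 mm².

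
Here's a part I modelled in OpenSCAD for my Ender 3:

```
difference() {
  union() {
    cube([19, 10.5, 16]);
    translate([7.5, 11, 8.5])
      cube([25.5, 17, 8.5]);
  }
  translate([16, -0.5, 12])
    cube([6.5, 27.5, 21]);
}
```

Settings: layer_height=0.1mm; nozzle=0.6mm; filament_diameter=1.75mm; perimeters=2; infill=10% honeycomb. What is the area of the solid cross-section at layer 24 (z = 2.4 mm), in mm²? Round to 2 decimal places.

At z = 2.4 mm: the cube is present — its section is the full 19×10.5 rectangle (area 199.50 mm²); the cube at (7.5, 11) does not reach this height (z outside [8.5, 17]); Taking the union: only the 19×10.5 cube is present, so the union is just that shape — area = 199.50 mm²; the cube at (16, -0.5) is absent (z outside [12, 33]); Subtracting the remaining from the first: none of the subtracted shapes is present at this height, so that combined region is unchanged — area = 199.50 mm². Overall, the cross-section is a single solid region. Net area = 199.50 mm².

199.50 mm²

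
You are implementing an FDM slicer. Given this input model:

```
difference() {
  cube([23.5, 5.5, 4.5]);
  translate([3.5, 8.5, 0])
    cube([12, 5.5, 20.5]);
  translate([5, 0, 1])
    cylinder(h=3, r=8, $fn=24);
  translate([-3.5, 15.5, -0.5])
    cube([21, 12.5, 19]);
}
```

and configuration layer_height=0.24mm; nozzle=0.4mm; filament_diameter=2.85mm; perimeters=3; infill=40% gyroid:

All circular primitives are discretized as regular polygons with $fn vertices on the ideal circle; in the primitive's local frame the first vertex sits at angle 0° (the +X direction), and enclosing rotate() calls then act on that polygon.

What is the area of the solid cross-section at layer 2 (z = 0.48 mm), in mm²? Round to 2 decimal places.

At z = 0.48 mm: the cube is present — its section is the full 23.5×5.5 rectangle (area 129.25 mm²); the cube at (3.5, 8.5) (footprint 12×5.5) is included at this height (area 66.00 mm²); the cylinder at (5, 0) is not intersected at this z (z outside [1, 4]); the cube at (-3.5, 15.5) (footprint 21×12.5) is included at this height (area 262.50 mm²); Subtracting the remaining from the first: starting from the 23.5×5.5 cube (129.25 mm²), the 12×5.5 cube at (3.5, 8.5) misses the remaining region (no effect); the 21×12.5 cube at (-3.5, 15.5) misses the remaining region (no effect) — area = 129.25 mm². Overall, the cross-section is a single solid region. Net area = 129.25 mm².

129.25 mm²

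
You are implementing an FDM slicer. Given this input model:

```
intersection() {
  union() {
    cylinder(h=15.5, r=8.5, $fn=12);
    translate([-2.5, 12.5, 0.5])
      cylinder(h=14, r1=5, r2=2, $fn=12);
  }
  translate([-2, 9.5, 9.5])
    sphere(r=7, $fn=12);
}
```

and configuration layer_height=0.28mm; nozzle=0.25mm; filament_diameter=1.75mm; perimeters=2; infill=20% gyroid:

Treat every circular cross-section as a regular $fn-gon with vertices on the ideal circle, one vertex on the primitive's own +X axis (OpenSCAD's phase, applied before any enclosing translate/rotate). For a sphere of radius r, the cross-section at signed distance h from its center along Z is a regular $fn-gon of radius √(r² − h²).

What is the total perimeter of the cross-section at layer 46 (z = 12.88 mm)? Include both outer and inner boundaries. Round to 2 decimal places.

37.85 mm

At z = 12.88 mm: the r=8.5 cylinder contributes a regular 12-gon of circumradius 8.5 (perimeter = 2·12·8.500·sin(180°/12) = 52.80 mm); the cone at (-2.5, 12.5) (r1=5→r2=2) has section circumradius 2.347 here — a regular 12-gon (perimeter = 2·12·2.347·sin(180°/12) = 14.58 mm); Combining (union): the 2 present regions are separate (no shared area or edge), so areas and boundary lengths simply add and each stays a separate island — boundary = 67.38 mm; the r=7 sphere at (-2, 9.5) contributes a regular 12-gon of circumradius √(7²−3.38²) = 6.130 (perimeter = 2·12·6.130·sin(180°/12) = 38.08 mm); Taking the intersection: the r=7 sphere at (-2, 9.5) partially overlaps the result so far; clipping to the common part keeps 49.02 mm² — boundary = 37.85 mm. Overall, the cross-section has 2 separate islands. Total boundary length (outer) = 37.85 mm.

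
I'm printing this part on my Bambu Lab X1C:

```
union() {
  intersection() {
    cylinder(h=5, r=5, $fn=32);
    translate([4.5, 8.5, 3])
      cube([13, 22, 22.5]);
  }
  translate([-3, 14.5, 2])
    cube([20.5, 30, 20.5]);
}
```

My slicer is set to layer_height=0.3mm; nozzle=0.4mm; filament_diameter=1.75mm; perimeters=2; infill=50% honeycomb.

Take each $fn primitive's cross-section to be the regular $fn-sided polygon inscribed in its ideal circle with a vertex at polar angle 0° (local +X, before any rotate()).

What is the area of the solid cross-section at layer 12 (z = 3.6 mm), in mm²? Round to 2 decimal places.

615.00 mm²

At z = 3.6 mm: the r=5 cylinder gives a regular 32-gon of circumradius 5 (constant along its height) (area = (32/2)·5.000²·sin(360°/32) = 78.04 mm²); the cube at (4.5, 8.5) is present — its section is the full 13×22 rectangle (area 286.00 mm²); Keeping only the common overlap: the 13×22 cube at (4.5, 8.5) does not overlap the r=5 cylinder (empty) — nothing remains; the cube at (-3, 14.5) (footprint 20.5×30) is included at this height (area 615.00 mm²); Merging all regions: only the 20.5×30 cube at (-3, 14.5) is present, so the union is just that shape — area = 615.00 mm². Overall, the cross-section is a single solid region. Net area = 615.00 mm².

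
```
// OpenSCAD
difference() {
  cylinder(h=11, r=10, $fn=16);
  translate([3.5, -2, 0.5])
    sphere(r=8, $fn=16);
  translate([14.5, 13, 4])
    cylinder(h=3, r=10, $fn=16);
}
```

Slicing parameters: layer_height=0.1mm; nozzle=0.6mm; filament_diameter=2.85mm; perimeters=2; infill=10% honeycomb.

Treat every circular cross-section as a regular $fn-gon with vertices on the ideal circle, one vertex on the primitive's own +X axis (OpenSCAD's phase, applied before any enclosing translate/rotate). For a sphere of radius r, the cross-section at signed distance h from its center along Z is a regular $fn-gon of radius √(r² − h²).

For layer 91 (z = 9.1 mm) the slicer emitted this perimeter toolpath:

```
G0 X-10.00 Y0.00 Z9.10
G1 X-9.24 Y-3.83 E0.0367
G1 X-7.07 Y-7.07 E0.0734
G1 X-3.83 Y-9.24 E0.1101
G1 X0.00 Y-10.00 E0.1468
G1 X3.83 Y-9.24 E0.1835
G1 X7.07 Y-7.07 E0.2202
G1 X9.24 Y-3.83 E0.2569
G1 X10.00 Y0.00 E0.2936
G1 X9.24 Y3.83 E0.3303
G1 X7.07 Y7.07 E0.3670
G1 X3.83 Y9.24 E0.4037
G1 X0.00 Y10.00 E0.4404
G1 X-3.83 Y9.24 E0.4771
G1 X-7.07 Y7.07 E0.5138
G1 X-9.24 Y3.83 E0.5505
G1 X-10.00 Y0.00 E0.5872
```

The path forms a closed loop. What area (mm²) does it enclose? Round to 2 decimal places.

306.19 mm²

Apply the shoelace formula to the sequence of (X, Y) vertices; enclosed area = 306.19 mm².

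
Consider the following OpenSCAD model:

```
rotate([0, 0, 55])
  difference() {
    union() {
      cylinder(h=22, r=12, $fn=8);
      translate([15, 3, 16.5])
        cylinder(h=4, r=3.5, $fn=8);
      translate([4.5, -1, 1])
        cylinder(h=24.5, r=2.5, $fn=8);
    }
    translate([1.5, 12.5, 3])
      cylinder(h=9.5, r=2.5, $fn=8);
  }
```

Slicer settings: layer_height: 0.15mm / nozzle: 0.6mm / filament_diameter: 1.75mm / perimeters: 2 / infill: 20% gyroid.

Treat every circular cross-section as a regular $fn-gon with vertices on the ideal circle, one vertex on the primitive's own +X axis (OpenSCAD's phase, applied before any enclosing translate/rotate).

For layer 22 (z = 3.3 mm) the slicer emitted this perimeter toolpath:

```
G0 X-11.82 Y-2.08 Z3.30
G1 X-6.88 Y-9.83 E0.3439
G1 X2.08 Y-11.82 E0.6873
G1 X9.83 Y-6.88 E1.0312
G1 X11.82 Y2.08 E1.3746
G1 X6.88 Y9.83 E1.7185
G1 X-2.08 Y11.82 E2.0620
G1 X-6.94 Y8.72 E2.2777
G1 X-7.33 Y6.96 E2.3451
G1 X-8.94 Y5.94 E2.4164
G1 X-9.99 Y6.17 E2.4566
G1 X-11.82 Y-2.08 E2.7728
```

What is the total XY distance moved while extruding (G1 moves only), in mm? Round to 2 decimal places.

Sum the Euclidean lengths of each G1 segment: total = 74.11 mm.

74.11 mm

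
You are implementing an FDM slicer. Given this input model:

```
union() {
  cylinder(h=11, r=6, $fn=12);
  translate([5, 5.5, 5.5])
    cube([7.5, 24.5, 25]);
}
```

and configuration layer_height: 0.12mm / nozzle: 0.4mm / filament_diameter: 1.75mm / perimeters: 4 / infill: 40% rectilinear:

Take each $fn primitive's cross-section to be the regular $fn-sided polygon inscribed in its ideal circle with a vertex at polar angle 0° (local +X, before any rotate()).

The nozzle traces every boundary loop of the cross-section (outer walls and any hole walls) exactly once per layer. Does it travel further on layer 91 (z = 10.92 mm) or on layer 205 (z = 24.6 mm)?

Layer 91 (z = 10.92): the r=6 cylinder gives a regular 12-gon of circumradius 6 (constant along its height) (perimeter = 2·12·6.000·sin(180°/12) = 37.27 mm); the 7.5×24.5 cube at (5, 5.5) contributes its full rectangle (perimeter 64.00 mm); Merging all regions: the 2 present regions are separate (no shared area or edge), so areas and boundary lengths simply add and each stays a separate island — boundary = 101.27 mm. So its perimeter = 101.27 mm. Layer 205 (z = 24.6): the cylinder is absent (z outside [0, 11]); the 7.5×24.5 cube at (5, 5.5) contributes its full rectangle (perimeter 64.00 mm); Taking the union: only the 7.5×24.5 cube at (5, 5.5) is present, so the union is just that shape — boundary = 64.00 mm. So its perimeter = 64.00 mm. Layer 91 is larger (101.27 vs 64.00 mm).

layer 91 (z = 10.92 mm)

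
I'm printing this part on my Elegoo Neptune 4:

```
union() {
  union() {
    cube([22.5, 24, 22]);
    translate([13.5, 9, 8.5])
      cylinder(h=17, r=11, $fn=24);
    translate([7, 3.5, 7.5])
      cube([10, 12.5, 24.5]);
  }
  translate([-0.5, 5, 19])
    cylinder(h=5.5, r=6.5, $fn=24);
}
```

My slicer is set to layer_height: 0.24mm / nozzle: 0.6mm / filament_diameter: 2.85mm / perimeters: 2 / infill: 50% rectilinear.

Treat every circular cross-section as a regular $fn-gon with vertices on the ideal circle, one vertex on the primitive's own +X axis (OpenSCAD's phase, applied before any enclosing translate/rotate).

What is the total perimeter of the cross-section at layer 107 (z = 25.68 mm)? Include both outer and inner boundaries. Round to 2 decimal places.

At z = 25.68 mm: the cube does not reach this height (z outside [0, 22]); the cylinder at (13.5, 9) is not intersected at this z (z outside [8.5, 25.5]); the cube at (7, 3.5) is present — its section is the full 10×12.5 rectangle (perimeter 45.00 mm); Combining (union): only the 10×12.5 cube at (7, 3.5) is present, so the union is just that shape — boundary = 45.00 mm; the cylinder at (-0.5, 5) does not reach this height (z outside [19, 24.5]); Combining (union): only that combined region is present, so the union is just that shape — boundary = 45.00 mm. Overall, the cross-section is a single solid region. Total boundary length (outer) = 45.00 mm.

45.00 mm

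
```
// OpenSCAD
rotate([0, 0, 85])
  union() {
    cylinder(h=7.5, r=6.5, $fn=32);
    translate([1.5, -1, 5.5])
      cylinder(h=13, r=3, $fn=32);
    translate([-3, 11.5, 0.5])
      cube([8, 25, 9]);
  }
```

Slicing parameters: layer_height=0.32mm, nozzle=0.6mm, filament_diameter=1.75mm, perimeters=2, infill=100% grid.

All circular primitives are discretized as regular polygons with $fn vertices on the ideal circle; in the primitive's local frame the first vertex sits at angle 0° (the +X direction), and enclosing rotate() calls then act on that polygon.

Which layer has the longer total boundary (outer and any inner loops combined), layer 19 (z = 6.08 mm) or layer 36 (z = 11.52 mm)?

Layer 19 (z = 6.08): the cylinder: section is a regular 32-gon, circumradius r=6.5 (perimeter = 2·32·6.500·sin(180°/32) = 40.78 mm); the cylinder at (1.5, -1): section is a regular 32-gon, circumradius r=3 (perimeter = 2·32·3.000·sin(180°/32) = 18.82 mm); the cube at (-3, 11.5) is present — its section is the full 8×25 rectangle (perimeter 66.00 mm); Taking the union: the regions partially overlap (shared area 28.09 mm²), so the edge portions inside another operand are dropped and the merged outline is re-measured after clipping — boundary = 106.78 mm; (whole slice rotated 85° about Z — lengths, areas and connectivity unchanged). So its perimeter = 106.78 mm. Layer 36 (z = 11.52): the cylinder is not intersected at this z (z outside [0, 7.5]); the r=3 cylinder at (1.5, -1) contributes a regular 32-gon of circumradius 3 (perimeter = 2·32·3.000·sin(180°/32) = 18.82 mm); the cube at (-3, 11.5) is absent (z outside [0.5, 9.5]); Taking the union: only the r=3 cylinder at (1.5, -1) is present, so the union is just that shape — boundary = 18.82 mm; (rotated 85° about Z; rotation is an isometry so areas/perimeters/island counts are preserved). So its perimeter = 18.82 mm. Layer 19 is larger (106.78 vs 18.82 mm).

layer 19 (z = 6.08 mm)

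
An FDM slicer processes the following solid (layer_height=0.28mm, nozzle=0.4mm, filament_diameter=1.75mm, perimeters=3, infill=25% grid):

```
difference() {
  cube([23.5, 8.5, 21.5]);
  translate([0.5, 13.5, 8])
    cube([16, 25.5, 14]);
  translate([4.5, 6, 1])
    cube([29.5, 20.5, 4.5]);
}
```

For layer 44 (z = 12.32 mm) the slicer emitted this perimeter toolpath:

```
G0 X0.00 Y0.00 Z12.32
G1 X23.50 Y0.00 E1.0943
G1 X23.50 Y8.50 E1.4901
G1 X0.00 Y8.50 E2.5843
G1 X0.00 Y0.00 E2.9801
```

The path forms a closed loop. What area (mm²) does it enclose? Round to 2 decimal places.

199.75 mm²

Apply the shoelace formula to the sequence of (X, Y) vertices; enclosed area = 199.75 mm².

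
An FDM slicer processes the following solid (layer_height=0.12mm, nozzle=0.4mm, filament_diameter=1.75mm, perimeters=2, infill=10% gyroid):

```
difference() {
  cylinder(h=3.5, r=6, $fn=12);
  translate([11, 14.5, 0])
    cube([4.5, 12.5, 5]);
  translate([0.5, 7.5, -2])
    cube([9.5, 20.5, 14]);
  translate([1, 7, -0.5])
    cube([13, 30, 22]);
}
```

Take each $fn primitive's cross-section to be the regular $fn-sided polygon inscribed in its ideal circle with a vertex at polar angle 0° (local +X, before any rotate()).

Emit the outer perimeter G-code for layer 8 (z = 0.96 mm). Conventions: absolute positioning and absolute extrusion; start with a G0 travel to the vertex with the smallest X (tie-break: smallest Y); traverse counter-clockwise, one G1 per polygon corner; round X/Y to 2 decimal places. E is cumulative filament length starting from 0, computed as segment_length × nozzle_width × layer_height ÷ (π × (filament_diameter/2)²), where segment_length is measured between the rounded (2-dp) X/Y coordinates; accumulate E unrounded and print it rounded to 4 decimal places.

G0 X-6.00 Y0.00 Z0.96
G1 X-5.20 Y-3.00 E0.0620
G1 X-3.00 Y-5.20 E0.1240
G1 X0.00 Y-6.00 E0.1860
G1 X3.00 Y-5.20 E0.2480
G1 X5.20 Y-3.00 E0.3101
G1 X6.00 Y0.00 E0.3720
G1 X5.20 Y3.00 E0.4340
G1 X3.00 Y5.20 E0.4961
G1 X0.00 Y6.00 E0.5580
G1 X-3.00 Y5.20 E0.6200
G1 X-5.20 Y3.00 E0.6821
G1 X-6.00 Y0.00 E0.7440

At z = 0.96 mm: the r=6 cylinder contributes a regular 12-gon of circumradius 6; the cube at (11, 14.5) (footprint 4.5×12.5) is included at this height; the 9.5×20.5 cube at (0.5, 7.5) contributes its full rectangle; the 13×30 cube at (1, 7) contributes its full rectangle; Taking the first minus the rest: starting from the r=6 cylinder, the 4.5×12.5 cube at (11, 14.5) misses the remaining region (no effect); the 9.5×20.5 cube at (0.5, 7.5) misses the remaining region (no effect); the 13×30 cube at (1, 7) misses the remaining region (no effect) — 1 connected region. The outline is a single polygon with 12 vertices. Extrusion per mm of travel: 0.4 × 0.12 / (π × 0.875²) = 0.019956. Accumulating E over each segment gives final E = 0.7440.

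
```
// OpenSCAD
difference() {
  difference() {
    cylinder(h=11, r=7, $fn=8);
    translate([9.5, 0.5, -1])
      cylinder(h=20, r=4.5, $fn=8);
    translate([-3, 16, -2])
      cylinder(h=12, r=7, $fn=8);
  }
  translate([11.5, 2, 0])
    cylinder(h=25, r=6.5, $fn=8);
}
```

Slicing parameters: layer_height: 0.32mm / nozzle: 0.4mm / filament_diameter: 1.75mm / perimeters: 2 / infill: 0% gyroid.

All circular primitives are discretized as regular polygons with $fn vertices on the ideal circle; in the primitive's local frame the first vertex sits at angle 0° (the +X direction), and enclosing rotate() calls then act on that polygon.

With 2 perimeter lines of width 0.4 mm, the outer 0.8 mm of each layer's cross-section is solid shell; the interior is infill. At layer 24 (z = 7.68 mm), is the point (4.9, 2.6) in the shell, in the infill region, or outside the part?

At z = 7.68 mm: the cylinder: section is a regular 8-gon, circumradius r=7; the cylinder at (9.5, 0.5): section is a regular 8-gon, circumradius r=4.5; the r=7 cylinder at (-3, 16) gives a regular 8-gon of circumradius 7 (constant along its height); Taking the first minus the rest: starting from the r=7 cylinder, the r=4.5 cylinder at (9.5, 0.5) partially overlaps it — only the 4.78 mm² overlap (of its 57.28 mm²) is removed, clipping the outline; the r=7 cylinder at (-3, 16) misses the remaining region (no effect) — 1 connected region; the cylinder at (11.5, 2): section is a regular 8-gon, circumradius r=6.5; Subtracting the remaining from the first: starting from that combined region, the r=6.5 cylinder at (11.5, 2) partially overlaps it — only the 0.88 mm² overlap (of its 119.50 mm²) is removed, clipping the outline — 1 connected region. Overall, the cross-section is a single solid region. The nearest boundary edge runs (5.59, 3.41)→(5.00, 2.00); distance from the point to it = 0.32 mm. The point is inside the cross-section, 0.32 mm from the nearest boundary — within the 0.8 mm shell band (2 × 0.4).

shell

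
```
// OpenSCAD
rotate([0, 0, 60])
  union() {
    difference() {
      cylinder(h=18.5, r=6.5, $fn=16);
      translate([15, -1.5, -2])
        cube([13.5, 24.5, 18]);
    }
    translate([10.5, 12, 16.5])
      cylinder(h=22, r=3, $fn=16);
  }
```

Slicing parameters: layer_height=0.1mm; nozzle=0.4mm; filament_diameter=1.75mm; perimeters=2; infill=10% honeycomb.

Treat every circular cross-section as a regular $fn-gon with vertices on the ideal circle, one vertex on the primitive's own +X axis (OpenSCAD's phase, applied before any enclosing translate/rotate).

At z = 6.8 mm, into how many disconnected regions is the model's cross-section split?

1

At z = 6.8 mm: the r=6.5 cylinder contributes a regular 16-gon of circumradius 6.5; the cube at (15, -1.5) is present — its section is the full 13.5×24.5 rectangle; Subtracting the remaining from the first: starting from the r=6.5 cylinder, the 13.5×24.5 cube at (15, -1.5) misses the remaining region (no effect) — 1 connected region; the cylinder at (10.5, 12) is not intersected at this z (z outside [16.5, 38.5]); Taking the union: only the result so far is present, so the union is just that shape — 1 connected region; (whole slice rotated 60° about Z — lengths, areas and connectivity unchanged). The result has 1 disconnected region.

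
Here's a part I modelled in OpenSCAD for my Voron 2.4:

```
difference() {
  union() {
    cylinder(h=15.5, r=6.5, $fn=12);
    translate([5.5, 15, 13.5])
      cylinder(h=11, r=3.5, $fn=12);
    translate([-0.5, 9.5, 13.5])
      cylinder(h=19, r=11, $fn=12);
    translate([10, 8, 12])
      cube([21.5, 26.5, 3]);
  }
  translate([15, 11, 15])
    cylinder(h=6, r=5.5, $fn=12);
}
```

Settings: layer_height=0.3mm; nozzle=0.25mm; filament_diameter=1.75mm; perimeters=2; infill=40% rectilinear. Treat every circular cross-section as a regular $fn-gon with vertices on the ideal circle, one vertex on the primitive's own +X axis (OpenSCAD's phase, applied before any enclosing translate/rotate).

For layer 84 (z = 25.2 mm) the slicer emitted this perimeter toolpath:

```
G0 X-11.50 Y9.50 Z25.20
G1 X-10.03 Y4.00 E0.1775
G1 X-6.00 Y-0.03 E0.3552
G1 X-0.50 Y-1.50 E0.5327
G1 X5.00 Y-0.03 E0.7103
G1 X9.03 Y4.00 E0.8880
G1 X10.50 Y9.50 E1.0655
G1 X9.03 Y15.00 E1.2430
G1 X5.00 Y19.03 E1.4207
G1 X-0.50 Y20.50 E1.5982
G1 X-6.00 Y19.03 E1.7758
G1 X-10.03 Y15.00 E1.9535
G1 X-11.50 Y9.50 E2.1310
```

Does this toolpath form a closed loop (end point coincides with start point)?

Start point (G0): (-11.50, 9.50). End point (last G1): the path returns to the start — closed.

yes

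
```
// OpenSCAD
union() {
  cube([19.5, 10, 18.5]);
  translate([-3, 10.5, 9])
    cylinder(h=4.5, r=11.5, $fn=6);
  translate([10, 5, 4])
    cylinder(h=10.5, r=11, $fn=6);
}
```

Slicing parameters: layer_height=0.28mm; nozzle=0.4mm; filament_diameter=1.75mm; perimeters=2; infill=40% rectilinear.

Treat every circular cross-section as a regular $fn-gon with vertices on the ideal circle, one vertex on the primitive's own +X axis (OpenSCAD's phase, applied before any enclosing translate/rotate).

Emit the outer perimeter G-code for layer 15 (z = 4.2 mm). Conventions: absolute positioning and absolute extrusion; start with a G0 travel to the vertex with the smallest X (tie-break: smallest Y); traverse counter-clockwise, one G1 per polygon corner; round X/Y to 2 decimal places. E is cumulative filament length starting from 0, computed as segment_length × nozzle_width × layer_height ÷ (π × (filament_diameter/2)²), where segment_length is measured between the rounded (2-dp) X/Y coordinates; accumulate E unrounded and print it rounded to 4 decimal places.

At z = 4.2 mm: the cube (footprint 19.5×10) is included at this height; the cylinder at (-3, 10.5) is absent (z outside [9, 13.5]); the r=11 cylinder at (10, 5) gives a regular 6-gon of circumradius 11 (constant along its height); Merging all regions: the regions partially overlap (shared area 185.50 mm²), so overlapping operands fuse into one piece — 1 connected region. The outline is a single polygon with 18 vertices. Extrusion per mm of travel: 0.4 × 0.28 / (π × 0.875²) = 0.046564. Accumulating E over each segment gives final E = 3.2973.

G0 X-1.00 Y5.00 Z4.20
G1 X0.00 Y3.27 E0.0930
G1 X0.00 Y0.00 E0.2453
G1 X1.89 Y0.00 E0.3333
G1 X4.50 Y-4.53 E0.5768
G1 X15.50 Y-4.53 E1.0890
G1 X18.11 Y0.00 E1.3324
G1 X19.50 Y0.00 E1.3971
G1 X19.50 Y2.40 E1.5089
G1 X21.00 Y5.00 E1.6487
G1 X19.50 Y7.60 E1.7884
G1 X19.50 Y10.00 E1.9002
G1 X18.11 Y10.00 E1.9649
G1 X15.50 Y14.53 E2.2083
G1 X4.50 Y14.53 E2.7206
G1 X1.89 Y10.00 E2.9640
G1 X0.00 Y10.00 E3.0520
G1 X0.00 Y6.73 E3.2043
G1 X-1.00 Y5.00 E3.2973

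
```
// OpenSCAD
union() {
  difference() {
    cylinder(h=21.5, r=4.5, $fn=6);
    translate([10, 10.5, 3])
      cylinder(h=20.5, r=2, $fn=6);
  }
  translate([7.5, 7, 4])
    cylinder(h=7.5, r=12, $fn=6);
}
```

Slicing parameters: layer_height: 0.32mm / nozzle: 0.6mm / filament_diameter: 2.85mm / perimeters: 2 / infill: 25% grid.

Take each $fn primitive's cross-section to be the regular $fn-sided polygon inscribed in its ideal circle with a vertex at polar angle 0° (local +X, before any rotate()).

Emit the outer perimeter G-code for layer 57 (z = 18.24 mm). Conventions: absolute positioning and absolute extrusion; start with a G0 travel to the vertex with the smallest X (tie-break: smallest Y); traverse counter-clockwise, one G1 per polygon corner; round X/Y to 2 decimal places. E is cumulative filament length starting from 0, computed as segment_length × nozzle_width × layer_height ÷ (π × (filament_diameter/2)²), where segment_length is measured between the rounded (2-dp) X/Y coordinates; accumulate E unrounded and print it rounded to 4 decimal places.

G0 X-4.50 Y0.00 Z18.24
G1 X-2.25 Y-3.90 E0.1355
G1 X2.25 Y-3.90 E0.2709
G1 X4.50 Y0.00 E0.4065
G1 X2.25 Y3.90 E0.5420
G1 X-2.25 Y3.90 E0.6774
G1 X-4.50 Y0.00 E0.8129

At z = 18.24 mm: the cylinder: section is a regular 6-gon, circumradius r=4.5; the r=2 cylinder at (10, 10.5) contributes a regular 6-gon of circumradius 2; Taking the first minus the rest: starting from the r=4.5 cylinder, the r=2 cylinder at (10, 10.5) misses the remaining region (no effect) — 1 connected region; the cylinder at (7.5, 7) is absent (z outside [4, 11.5]); Merging all regions: only the result so far is present, so the union is just that shape — 1 connected region. The outline is a single polygon with 6 vertices. Extrusion per mm of travel: 0.6 × 0.32 / (π × 1.425²) = 0.030097. Accumulating E over each segment gives final E = 0.8129.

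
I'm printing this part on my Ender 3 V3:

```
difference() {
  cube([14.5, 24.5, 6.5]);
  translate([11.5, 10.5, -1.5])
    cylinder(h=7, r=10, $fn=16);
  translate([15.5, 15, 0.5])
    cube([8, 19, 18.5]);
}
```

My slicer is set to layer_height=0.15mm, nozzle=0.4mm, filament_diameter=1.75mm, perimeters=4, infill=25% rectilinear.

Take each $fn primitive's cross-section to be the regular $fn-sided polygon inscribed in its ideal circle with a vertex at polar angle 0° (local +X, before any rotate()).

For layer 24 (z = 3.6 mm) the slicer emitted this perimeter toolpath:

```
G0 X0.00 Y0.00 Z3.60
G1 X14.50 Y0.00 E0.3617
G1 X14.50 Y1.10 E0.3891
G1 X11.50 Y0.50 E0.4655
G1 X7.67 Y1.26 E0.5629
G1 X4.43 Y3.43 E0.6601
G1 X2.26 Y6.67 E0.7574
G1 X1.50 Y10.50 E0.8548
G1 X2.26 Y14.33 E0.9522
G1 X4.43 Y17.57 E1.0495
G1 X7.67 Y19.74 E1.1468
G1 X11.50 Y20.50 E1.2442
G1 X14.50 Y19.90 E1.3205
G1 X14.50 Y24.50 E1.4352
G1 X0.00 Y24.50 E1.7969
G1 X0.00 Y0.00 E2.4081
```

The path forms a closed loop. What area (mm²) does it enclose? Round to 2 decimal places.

Apply the shoelace formula to the sequence of (X, Y) vertices; enclosed area = 143.95 mm².

143.95 mm²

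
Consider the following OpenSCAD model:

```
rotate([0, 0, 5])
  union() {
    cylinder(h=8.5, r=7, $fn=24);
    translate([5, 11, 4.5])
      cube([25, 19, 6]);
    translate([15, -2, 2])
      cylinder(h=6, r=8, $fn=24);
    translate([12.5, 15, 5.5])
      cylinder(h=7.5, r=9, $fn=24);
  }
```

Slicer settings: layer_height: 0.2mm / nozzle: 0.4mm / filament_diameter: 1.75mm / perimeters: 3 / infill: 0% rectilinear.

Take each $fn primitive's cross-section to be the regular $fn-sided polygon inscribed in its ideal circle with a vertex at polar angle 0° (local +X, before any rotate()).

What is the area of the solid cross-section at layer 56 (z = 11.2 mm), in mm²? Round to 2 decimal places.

251.57 mm²

At z = 11.2 mm: the cylinder is absent (z outside [0, 8.5]); the cube at (5, 11) is not intersected at this z (z outside [4.5, 10.5]); the cylinder at (15, -2) is not intersected at this z (z outside [2, 8]); the cylinder at (12.5, 15): section is a regular 24-gon, circumradius r=9 (area = (24/2)·9.000²·sin(360°/24) = 251.57 mm²); Combining (union): only the r=9 cylinder at (12.5, 15) is present, so the union is just that shape — area = 251.57 mm²; (whole slice rotated 5° about Z — lengths, areas and connectivity unchanged). Overall, the cross-section is a single solid region. Net area = 251.57 mm².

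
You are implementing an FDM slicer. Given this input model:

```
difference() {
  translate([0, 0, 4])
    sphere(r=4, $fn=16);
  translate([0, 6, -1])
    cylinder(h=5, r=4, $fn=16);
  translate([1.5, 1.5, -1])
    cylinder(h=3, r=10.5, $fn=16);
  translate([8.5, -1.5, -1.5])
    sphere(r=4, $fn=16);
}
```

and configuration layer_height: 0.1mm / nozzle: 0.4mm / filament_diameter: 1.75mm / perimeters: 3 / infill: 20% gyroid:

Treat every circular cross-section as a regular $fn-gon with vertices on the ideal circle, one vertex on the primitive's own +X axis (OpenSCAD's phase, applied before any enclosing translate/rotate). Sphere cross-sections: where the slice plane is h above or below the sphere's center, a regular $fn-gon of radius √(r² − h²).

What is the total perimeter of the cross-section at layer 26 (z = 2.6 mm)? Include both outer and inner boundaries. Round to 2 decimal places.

23.36 mm

At z = 2.6 mm: the r=4 sphere slices to a regular 16-gon of circumradius 3.747 (√(r²−h²) with h=1.4 from center) (perimeter = 2·16·3.747·sin(180°/16) = 23.39 mm); the r=4 cylinder at (0, 6) contributes a regular 16-gon of circumradius 4 (perimeter = 2·16·4.000·sin(180°/16) = 24.97 mm); the cylinder at (1.5, 1.5) is not intersected at this z (z outside [-1, 2]); the sphere at (8.5, -1.5) does not reach this height (|z−center|=4.100 > r=4); Subtracting the remaining from the first: starting from the r=4 sphere, the r=4 cylinder at (0, 6) partially overlaps it — only the 5.31 mm² overlap (of its 48.98 mm²) is removed, clipping the outline — boundary = 23.36 mm. Overall, the cross-section is a single solid region. Total boundary length (outer) = 23.36 mm.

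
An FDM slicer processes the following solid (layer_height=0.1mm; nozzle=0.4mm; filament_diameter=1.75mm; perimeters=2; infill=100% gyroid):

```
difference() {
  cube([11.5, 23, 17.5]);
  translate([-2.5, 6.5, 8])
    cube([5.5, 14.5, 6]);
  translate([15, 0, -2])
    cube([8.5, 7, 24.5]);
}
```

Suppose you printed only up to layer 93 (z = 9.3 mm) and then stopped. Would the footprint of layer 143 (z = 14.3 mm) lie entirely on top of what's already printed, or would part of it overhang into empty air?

part overhangs

Compare the two slices. At z = 9.3: the cube is present — its section is the full 11.5×23 rectangle (area 264.50 mm²); the cube at (-2.5, 6.5) is present — its section is the full 5.5×14.5 rectangle (area 79.75 mm²); the cube at (15, 0) (footprint 8.5×7) is included at this height (area 59.50 mm²); Subtracting the remaining from the first: starting from the 11.5×23 cube (264.50 mm²), the 5.5×14.5 cube at (-2.5, 6.5) partially overlaps it — only the 43.50 mm² overlap (of its 79.75 mm²) is removed, clipping the outline; the 8.5×7 cube at (15, 0) misses the remaining region (no effect) — area = 221.00 mm². At z = 14.3: the 11.5×23 cube contributes its full rectangle (area 264.50 mm²); the cube at (-2.5, 6.5) is not intersected at this z (z outside [8, 14]); the cube at (15, 0) (footprint 8.5×7) is included at this height (area 59.50 mm²); Taking the first minus the rest: starting from the 11.5×23 cube (264.50 mm²), the 8.5×7 cube at (15, 0) misses the remaining region (no effect) — area = 264.50 mm². Checking containment: at z = 14.3 the cross-section extends beyond the z = 9.3 cross-section by about 43.50 mm².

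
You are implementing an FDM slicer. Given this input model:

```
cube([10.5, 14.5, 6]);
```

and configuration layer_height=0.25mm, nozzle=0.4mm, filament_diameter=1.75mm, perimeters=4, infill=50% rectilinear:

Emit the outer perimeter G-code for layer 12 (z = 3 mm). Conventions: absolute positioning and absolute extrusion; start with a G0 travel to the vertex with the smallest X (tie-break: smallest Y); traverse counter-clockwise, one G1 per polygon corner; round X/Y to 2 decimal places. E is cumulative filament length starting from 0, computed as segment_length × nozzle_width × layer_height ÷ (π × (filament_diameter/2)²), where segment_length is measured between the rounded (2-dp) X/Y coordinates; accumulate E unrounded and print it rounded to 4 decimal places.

G0 X0.00 Y0.00 Z3.00
G1 X10.50 Y0.00 E0.4365
G1 X10.50 Y14.50 E1.0394
G1 X0.00 Y14.50 E1.4759
G1 X0.00 Y0.00 E2.0788

At z = 3 mm: the cube (footprint 10.5×14.5) is included at this height. The outline is a single polygon with 4 vertices. Extrusion per mm of travel: 0.4 × 0.25 / (π × 0.875²) = 0.041575. Accumulating E over each segment gives final E = 2.0788.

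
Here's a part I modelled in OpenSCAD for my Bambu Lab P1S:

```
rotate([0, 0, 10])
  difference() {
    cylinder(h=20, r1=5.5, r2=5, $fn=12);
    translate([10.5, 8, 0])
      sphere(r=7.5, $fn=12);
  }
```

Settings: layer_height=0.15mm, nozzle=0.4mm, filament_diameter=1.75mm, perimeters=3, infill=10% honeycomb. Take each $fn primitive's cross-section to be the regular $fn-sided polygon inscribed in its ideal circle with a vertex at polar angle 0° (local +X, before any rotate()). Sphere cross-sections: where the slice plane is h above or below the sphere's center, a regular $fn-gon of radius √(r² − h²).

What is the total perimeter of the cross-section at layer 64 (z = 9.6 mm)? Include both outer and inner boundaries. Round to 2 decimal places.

32.67 mm

At z = 9.6 mm: the cone (r1=5.5→r2=5) has section circumradius 5.260 here — a regular 12-gon (perimeter = 2·12·5.260·sin(180°/12) = 32.67 mm); the sphere at (10.5, 8) is not intersected at this z (|z−center|=9.600 > r=7.5); Subtracting the remaining from the first: none of the subtracted shapes is present at this height, so the cone is unchanged — boundary = 32.67 mm; (whole slice rotated 10° about Z — lengths, areas and connectivity unchanged). Overall, the cross-section is a single solid region. Total boundary length (outer) = 32.67 mm.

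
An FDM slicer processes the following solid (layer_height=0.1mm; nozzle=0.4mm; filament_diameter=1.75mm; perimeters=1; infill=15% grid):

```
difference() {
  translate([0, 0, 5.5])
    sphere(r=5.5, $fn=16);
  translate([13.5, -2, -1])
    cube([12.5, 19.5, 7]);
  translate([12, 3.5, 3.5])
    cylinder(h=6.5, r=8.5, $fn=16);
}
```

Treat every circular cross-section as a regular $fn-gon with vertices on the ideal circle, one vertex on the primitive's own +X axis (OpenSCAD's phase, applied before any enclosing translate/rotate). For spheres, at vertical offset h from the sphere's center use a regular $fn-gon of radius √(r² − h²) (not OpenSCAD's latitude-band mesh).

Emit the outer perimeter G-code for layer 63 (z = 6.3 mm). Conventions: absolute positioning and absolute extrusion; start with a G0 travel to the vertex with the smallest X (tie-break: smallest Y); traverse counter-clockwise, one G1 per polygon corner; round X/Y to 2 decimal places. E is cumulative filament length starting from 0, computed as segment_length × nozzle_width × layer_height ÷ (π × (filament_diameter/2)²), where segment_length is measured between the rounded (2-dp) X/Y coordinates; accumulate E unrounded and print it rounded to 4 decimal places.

At z = 6.3 mm: the sphere: section is a regular 16-gon, circumradius = √(r²−h²) = √(5.5²−0.8²) = 5.442; the cube at (13.5, -2) is absent (z outside [-1, 6]); the r=8.5 cylinder at (12, 3.5) contributes a regular 16-gon of circumradius 8.5; After the difference (first − rest): starting from the r=5.5 sphere, the r=8.5 cylinder at (12, 3.5) partially overlaps it — only the 4.78 mm² overlap (of its 221.19 mm²) is removed, clipping the outline — 1 connected region. The outline is a single polygon with 17 vertices. Extrusion per mm of travel: 0.4 × 0.1 / (π × 0.875²) = 0.016630. Accumulating E over each segment gives final E = 0.5622.

G0 X-5.44 Y0.00 Z6.30
G1 X-5.03 Y-2.08 E0.0353
G1 X-3.85 Y-3.85 E0.0706
G1 X-2.08 Y-5.03 E0.1060
G1 X0.00 Y-5.44 E0.1413
G1 X2.08 Y-5.03 E0.1765
G1 X3.85 Y-3.85 E0.2119
G1 X5.03 Y-2.08 E0.2473
G1 X5.18 Y-1.30 E0.2605
G1 X4.15 Y0.25 E0.2914
G1 X3.50 Y3.50 E0.3466
G1 X3.60 Y4.01 E0.3552
G1 X2.08 Y5.03 E0.3856
G1 X0.00 Y5.44 E0.4209
G1 X-2.08 Y5.03 E0.4561
G1 X-3.85 Y3.85 E0.4915
G1 X-5.03 Y2.08 E0.5269
G1 X-5.44 Y0.00 E0.5622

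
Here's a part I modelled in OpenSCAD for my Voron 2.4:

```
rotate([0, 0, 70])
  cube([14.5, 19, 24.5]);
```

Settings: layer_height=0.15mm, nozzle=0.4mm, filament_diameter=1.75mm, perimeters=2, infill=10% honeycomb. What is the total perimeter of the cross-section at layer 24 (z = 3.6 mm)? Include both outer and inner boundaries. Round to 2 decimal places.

67.00 mm

At z = 3.6 mm: the 14.5×19 cube contributes its full rectangle (perimeter 67.00 mm); (rotated 70° about Z; rotation is an isometry so areas/perimeters/island counts are preserved). Overall, the cross-section is a single solid region. Total boundary length (outer) = 67.00 mm.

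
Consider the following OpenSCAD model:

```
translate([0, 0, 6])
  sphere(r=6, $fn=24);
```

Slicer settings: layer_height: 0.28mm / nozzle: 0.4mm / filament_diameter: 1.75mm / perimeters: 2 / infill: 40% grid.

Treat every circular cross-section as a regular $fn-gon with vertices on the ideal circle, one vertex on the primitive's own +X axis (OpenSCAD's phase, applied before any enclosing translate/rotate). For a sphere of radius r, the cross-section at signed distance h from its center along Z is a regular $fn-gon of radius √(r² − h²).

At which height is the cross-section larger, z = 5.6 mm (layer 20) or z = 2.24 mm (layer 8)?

layer 20 (z = 5.6 mm)

Layer 20 (z = 5.6): the sphere: section is a regular 24-gon, circumradius = √(r²−h²) = √(6²−0.4²) = 5.987 (area = (24/2)·5.987²·sin(360°/24) = 111.31 mm²). So its area = 111.31 mm². Layer 8 (z = 2.24): the r=6 sphere contributes a regular 24-gon of circumradius √(6²−3.76²) = 4.676 (area = (24/2)·4.676²·sin(360°/24) = 67.90 mm²). So its area = 67.90 mm². Layer 20 is larger (111.31 vs 67.90 mm²).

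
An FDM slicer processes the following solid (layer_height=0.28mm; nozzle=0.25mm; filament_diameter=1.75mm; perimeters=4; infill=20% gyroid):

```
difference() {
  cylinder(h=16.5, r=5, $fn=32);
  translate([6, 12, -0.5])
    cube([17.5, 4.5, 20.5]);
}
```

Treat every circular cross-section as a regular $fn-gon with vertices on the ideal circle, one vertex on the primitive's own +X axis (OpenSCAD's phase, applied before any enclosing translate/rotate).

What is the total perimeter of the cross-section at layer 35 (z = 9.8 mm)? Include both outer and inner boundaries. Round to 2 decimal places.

At z = 9.8 mm: the r=5 cylinder contributes a regular 32-gon of circumradius 5 (perimeter = 2·32·5.000·sin(180°/32) = 31.37 mm); the cube at (6, 12) (footprint 17.5×4.5) is included at this height (perimeter 44.00 mm); Taking the first minus the rest: starting from the r=5 cylinder, the 17.5×4.5 cube at (6, 12) misses the remaining region (no effect) — boundary = 31.37 mm. Overall, the cross-section is a single solid region. Total boundary length (outer) = 31.37 mm.

31.37 mm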